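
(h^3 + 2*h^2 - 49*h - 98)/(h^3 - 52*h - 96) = (h^2 - 49)/(h^2 - 2*h - 48)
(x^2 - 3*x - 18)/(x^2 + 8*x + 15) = (x - 6)/(x + 5)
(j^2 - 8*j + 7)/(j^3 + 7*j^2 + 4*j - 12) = (j - 7)/(j^2 + 8*j + 12)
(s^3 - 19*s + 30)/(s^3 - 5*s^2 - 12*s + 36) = (s^2 + 2*s - 15)/(s^2 - 3*s - 18)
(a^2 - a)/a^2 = (a - 1)/a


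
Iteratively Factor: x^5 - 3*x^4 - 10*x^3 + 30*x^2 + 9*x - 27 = (x - 3)*(x^4 - 10*x^2 + 9) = (x - 3)*(x + 3)*(x^3 - 3*x^2 - x + 3) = (x - 3)^2*(x + 3)*(x^2 - 1) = (x - 3)^2*(x - 1)*(x + 3)*(x + 1)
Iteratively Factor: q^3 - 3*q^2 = (q - 3)*(q^2) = q*(q - 3)*(q)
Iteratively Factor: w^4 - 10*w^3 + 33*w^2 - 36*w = (w - 3)*(w^3 - 7*w^2 + 12*w) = (w - 4)*(w - 3)*(w^2 - 3*w) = w*(w - 4)*(w - 3)*(w - 3)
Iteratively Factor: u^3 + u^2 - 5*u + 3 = (u - 1)*(u^2 + 2*u - 3) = (u - 1)*(u + 3)*(u - 1)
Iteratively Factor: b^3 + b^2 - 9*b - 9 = (b + 1)*(b^2 - 9) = (b + 1)*(b + 3)*(b - 3)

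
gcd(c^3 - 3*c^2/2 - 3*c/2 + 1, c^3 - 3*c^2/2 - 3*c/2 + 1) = c^3 - 3*c^2/2 - 3*c/2 + 1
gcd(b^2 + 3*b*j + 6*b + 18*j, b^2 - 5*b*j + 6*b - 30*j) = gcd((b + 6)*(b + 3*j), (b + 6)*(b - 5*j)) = b + 6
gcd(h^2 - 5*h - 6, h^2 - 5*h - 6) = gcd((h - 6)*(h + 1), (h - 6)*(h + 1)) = h^2 - 5*h - 6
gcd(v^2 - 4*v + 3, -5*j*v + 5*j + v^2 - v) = v - 1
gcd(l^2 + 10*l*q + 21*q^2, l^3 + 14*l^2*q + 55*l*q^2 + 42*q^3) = l + 7*q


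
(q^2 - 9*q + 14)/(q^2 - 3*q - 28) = (q - 2)/(q + 4)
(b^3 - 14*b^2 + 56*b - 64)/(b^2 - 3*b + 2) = (b^2 - 12*b + 32)/(b - 1)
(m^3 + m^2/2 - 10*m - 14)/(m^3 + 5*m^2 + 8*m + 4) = (m - 7/2)/(m + 1)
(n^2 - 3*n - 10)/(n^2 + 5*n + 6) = (n - 5)/(n + 3)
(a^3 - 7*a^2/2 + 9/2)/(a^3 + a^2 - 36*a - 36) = (2*a^2 - 9*a + 9)/(2*(a^2 - 36))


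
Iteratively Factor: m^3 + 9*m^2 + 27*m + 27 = (m + 3)*(m^2 + 6*m + 9) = (m + 3)^2*(m + 3)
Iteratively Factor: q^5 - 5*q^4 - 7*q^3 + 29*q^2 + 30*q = (q + 1)*(q^4 - 6*q^3 - q^2 + 30*q) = (q - 5)*(q + 1)*(q^3 - q^2 - 6*q) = (q - 5)*(q - 3)*(q + 1)*(q^2 + 2*q) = (q - 5)*(q - 3)*(q + 1)*(q + 2)*(q)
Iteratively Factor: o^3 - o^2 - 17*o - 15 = (o + 3)*(o^2 - 4*o - 5) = (o + 1)*(o + 3)*(o - 5)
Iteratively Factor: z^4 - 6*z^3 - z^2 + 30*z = (z - 3)*(z^3 - 3*z^2 - 10*z) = (z - 3)*(z + 2)*(z^2 - 5*z) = z*(z - 3)*(z + 2)*(z - 5)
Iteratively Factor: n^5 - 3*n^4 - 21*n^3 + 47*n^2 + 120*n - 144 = (n - 4)*(n^4 + n^3 - 17*n^2 - 21*n + 36) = (n - 4)^2*(n^3 + 5*n^2 + 3*n - 9) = (n - 4)^2*(n + 3)*(n^2 + 2*n - 3) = (n - 4)^2*(n - 1)*(n + 3)*(n + 3)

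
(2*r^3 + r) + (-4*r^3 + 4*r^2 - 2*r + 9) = -2*r^3 + 4*r^2 - r + 9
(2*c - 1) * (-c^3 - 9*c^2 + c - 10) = -2*c^4 - 17*c^3 + 11*c^2 - 21*c + 10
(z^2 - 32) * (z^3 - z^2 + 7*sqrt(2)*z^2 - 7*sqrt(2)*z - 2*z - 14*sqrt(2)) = z^5 - z^4 + 7*sqrt(2)*z^4 - 34*z^3 - 7*sqrt(2)*z^3 - 238*sqrt(2)*z^2 + 32*z^2 + 64*z + 224*sqrt(2)*z + 448*sqrt(2)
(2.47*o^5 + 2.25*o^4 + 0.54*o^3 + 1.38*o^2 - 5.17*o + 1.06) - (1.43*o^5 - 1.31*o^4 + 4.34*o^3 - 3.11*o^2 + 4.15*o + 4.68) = 1.04*o^5 + 3.56*o^4 - 3.8*o^3 + 4.49*o^2 - 9.32*o - 3.62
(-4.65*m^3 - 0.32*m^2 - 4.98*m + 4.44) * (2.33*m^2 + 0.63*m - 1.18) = -10.8345*m^5 - 3.6751*m^4 - 6.318*m^3 + 7.5854*m^2 + 8.6736*m - 5.2392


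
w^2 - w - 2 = (w - 2)*(w + 1)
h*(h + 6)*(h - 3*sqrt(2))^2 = h^4 - 6*sqrt(2)*h^3 + 6*h^3 - 36*sqrt(2)*h^2 + 18*h^2 + 108*h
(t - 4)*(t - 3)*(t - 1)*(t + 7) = t^4 - t^3 - 37*t^2 + 121*t - 84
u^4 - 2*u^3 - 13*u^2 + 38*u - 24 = (u - 3)*(u - 2)*(u - 1)*(u + 4)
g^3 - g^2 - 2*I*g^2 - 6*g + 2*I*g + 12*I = (g - 3)*(g + 2)*(g - 2*I)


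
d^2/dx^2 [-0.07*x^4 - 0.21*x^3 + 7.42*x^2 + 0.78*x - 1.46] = -0.84*x^2 - 1.26*x + 14.84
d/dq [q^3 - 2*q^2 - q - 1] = 3*q^2 - 4*q - 1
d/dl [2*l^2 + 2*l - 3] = 4*l + 2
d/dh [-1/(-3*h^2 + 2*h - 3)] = 2*(1 - 3*h)/(3*h^2 - 2*h + 3)^2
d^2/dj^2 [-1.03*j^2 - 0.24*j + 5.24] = -2.06000000000000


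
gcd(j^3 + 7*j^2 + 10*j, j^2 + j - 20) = j + 5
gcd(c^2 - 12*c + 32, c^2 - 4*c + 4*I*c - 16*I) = c - 4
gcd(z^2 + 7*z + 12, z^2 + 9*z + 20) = z + 4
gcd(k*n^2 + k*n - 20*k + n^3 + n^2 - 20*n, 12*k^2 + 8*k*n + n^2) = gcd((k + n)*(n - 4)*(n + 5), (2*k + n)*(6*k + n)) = 1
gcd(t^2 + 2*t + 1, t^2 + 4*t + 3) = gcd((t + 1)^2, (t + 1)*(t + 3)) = t + 1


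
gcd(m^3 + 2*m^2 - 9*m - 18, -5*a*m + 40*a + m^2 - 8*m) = 1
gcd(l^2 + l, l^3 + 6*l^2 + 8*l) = l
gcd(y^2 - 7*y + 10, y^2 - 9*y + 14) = y - 2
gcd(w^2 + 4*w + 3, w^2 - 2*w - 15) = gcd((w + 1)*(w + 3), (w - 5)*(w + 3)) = w + 3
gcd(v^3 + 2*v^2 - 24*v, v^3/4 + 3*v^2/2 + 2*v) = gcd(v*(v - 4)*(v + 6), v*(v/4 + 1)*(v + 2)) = v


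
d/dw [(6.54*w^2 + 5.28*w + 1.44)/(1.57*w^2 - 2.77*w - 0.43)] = (-26.4054*w^2 - 10.146*w + 1.7184)/(2.4649*w^4 - 8.6978*w^3 + 6.3227*w^2 + 2.3822*w + 0.1849)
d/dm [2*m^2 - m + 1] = 4*m - 1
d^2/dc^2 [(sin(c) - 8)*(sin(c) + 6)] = 2*sin(c) + 2*cos(2*c)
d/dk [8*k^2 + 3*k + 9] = 16*k + 3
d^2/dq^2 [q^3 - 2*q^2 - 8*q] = 6*q - 4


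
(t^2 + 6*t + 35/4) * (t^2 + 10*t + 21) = t^4 + 16*t^3 + 359*t^2/4 + 427*t/2 + 735/4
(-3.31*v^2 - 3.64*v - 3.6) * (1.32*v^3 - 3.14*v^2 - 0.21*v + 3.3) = -4.3692*v^5 + 5.5886*v^4 + 7.3727*v^3 + 1.1454*v^2 - 11.256*v - 11.88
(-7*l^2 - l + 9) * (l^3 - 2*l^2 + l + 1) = -7*l^5 + 13*l^4 + 4*l^3 - 26*l^2 + 8*l + 9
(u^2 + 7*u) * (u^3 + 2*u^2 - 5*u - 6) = u^5 + 9*u^4 + 9*u^3 - 41*u^2 - 42*u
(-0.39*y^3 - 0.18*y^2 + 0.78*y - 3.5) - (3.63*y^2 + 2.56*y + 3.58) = -0.39*y^3 - 3.81*y^2 - 1.78*y - 7.08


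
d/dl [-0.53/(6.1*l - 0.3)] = 3.233/(6.1*l - 0.3)^2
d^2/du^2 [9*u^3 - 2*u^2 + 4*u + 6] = 54*u - 4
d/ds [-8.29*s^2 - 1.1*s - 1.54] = -16.58*s - 1.1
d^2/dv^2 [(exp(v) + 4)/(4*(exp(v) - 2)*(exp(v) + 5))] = (exp(4*v) + 13*exp(3*v) + 96*exp(2*v) + 226*exp(v) + 220)*exp(v)/(4*(exp(6*v) + 9*exp(5*v) - 3*exp(4*v) - 153*exp(3*v) + 30*exp(2*v) + 900*exp(v) - 1000))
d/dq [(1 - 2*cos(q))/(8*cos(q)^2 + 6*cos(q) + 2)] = (-8*cos(q)^2 + 8*cos(q) + 5)*sin(q)/(2*(-4*sin(q)^2 + 3*cos(q) + 5)^2)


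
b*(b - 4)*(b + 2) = b^3 - 2*b^2 - 8*b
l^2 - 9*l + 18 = (l - 6)*(l - 3)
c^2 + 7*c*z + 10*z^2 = (c + 2*z)*(c + 5*z)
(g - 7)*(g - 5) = g^2 - 12*g + 35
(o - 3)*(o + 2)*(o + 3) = o^3 + 2*o^2 - 9*o - 18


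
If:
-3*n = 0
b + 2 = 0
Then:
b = -2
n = 0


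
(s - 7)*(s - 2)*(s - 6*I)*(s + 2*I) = s^4 - 9*s^3 - 4*I*s^3 + 26*s^2 + 36*I*s^2 - 108*s - 56*I*s + 168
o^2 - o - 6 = (o - 3)*(o + 2)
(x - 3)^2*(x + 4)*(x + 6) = x^4 + 4*x^3 - 27*x^2 - 54*x + 216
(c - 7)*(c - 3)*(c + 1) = c^3 - 9*c^2 + 11*c + 21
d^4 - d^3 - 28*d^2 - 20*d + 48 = (d - 6)*(d - 1)*(d + 2)*(d + 4)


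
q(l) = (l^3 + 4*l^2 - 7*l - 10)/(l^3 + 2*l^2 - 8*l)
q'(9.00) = -0.02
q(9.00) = 1.20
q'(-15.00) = -0.01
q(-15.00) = 0.85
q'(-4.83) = -1.14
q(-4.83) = -0.16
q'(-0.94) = -1.49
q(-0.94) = -0.08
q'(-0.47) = -5.72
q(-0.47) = -1.45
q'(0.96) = -1.39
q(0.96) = 2.45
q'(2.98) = -0.16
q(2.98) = 1.53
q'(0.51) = -4.84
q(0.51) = 3.62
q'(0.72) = -2.44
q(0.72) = 2.90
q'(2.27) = -0.26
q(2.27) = 1.67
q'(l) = (-3*l^2 - 4*l + 8)*(l^3 + 4*l^2 - 7*l - 10)/(l^3 + 2*l^2 - 8*l)^2 + (3*l^2 + 8*l - 7)/(l^3 + 2*l^2 - 8*l) = 2*(-l^2 - 5*l - 10)/(l^2*(l^2 + 8*l + 16))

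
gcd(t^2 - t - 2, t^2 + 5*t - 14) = t - 2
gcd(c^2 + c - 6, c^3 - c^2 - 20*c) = 1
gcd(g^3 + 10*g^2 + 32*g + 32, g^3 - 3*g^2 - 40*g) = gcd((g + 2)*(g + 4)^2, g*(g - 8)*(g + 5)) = 1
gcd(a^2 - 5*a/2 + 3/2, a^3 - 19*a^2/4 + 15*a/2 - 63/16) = a - 3/2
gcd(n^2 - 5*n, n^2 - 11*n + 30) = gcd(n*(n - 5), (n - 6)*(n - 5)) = n - 5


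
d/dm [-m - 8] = -1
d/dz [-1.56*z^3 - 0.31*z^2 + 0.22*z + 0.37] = -4.68*z^2 - 0.62*z + 0.22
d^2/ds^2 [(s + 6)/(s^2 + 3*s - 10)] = 2*(-3*(s + 3)*(s^2 + 3*s - 10) + (s + 6)*(2*s + 3)^2)/(s^2 + 3*s - 10)^3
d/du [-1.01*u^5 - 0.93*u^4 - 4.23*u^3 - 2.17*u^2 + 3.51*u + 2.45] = -5.05*u^4 - 3.72*u^3 - 12.69*u^2 - 4.34*u + 3.51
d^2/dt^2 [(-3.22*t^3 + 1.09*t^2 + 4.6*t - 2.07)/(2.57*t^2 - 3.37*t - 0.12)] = (5.6843418860808e-14*t^4 + 4.52130999999993*t^3 - 87.82893*t^2 + 115.80201*t - 51.98343)/(16.974593*t^6 - 66.775539*t^5 + 85.183935*t^4 - 32.036905*t^3 - 3.97746*t^2 - 0.145584*t - 0.001728)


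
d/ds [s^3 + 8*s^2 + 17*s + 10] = 3*s^2 + 16*s + 17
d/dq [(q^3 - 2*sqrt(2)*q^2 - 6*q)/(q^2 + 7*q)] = (q^2 + 14*q - 14*sqrt(2) + 6)/(q^2 + 14*q + 49)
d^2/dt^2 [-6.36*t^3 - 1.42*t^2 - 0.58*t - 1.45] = -38.16*t - 2.84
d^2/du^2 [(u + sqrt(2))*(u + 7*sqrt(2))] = 2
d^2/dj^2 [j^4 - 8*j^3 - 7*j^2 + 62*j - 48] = 12*j^2 - 48*j - 14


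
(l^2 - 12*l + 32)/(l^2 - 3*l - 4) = (l - 8)/(l + 1)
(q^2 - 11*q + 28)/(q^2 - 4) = (q^2 - 11*q + 28)/(q^2 - 4)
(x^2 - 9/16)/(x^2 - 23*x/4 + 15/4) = (x + 3/4)/(x - 5)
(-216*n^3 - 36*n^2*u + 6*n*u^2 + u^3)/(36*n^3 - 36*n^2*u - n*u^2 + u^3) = (6*n + u)/(-n + u)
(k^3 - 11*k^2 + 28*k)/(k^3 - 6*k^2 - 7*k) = (k - 4)/(k + 1)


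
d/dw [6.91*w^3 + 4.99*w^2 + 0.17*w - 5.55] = 20.73*w^2 + 9.98*w + 0.17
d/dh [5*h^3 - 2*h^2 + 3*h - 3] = 15*h^2 - 4*h + 3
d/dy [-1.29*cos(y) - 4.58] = 1.29*sin(y)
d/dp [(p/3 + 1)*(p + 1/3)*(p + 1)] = p^2 + 26*p/9 + 13/9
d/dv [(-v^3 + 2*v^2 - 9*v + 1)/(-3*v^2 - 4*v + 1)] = (3*v^4 + 8*v^3 - 38*v^2 + 10*v - 5)/(9*v^4 + 24*v^3 + 10*v^2 - 8*v + 1)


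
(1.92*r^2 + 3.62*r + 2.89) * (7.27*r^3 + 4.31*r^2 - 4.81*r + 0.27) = 13.9584*r^5 + 34.5926*r^4 + 27.3773*r^3 - 4.4379*r^2 - 12.9235*r + 0.7803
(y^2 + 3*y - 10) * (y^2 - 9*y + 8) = y^4 - 6*y^3 - 29*y^2 + 114*y - 80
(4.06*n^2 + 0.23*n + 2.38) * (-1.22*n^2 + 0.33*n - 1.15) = -4.9532*n^4 + 1.0592*n^3 - 7.4967*n^2 + 0.5209*n - 2.737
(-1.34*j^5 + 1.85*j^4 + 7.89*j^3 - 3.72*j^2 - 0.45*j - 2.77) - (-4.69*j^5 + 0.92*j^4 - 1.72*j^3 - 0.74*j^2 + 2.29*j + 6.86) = 3.35*j^5 + 0.93*j^4 + 9.61*j^3 - 2.98*j^2 - 2.74*j - 9.63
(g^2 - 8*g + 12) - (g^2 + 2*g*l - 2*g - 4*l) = -2*g*l - 6*g + 4*l + 12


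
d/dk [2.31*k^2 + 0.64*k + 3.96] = 4.62*k + 0.64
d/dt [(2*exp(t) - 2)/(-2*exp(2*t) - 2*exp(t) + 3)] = (4*exp(2*t) - 8*exp(t) + 2)*exp(t)/(4*exp(4*t) + 8*exp(3*t) - 8*exp(2*t) - 12*exp(t) + 9)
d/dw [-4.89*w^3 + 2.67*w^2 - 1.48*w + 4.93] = -14.67*w^2 + 5.34*w - 1.48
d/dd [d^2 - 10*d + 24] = 2*d - 10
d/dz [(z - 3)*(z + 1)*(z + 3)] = 3*z^2 + 2*z - 9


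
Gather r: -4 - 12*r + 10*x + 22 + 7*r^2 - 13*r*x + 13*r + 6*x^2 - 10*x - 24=7*r^2 + r*(1 - 13*x) + 6*x^2 - 6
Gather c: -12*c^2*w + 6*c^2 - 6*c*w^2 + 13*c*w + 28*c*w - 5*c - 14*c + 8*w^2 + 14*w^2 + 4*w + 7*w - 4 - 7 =c^2*(6 - 12*w) + c*(-6*w^2 + 41*w - 19) + 22*w^2 + 11*w - 11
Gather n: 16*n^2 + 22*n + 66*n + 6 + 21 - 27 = 16*n^2 + 88*n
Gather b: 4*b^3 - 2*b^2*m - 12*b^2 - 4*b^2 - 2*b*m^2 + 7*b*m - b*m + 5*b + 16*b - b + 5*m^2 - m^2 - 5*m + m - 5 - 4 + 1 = 4*b^3 + b^2*(-2*m - 16) + b*(-2*m^2 + 6*m + 20) + 4*m^2 - 4*m - 8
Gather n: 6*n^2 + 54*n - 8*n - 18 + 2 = 6*n^2 + 46*n - 16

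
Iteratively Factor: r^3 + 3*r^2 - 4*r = (r - 1)*(r^2 + 4*r) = r*(r - 1)*(r + 4)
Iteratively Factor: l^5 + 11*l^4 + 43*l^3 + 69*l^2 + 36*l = (l + 4)*(l^4 + 7*l^3 + 15*l^2 + 9*l) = (l + 1)*(l + 4)*(l^3 + 6*l^2 + 9*l) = (l + 1)*(l + 3)*(l + 4)*(l^2 + 3*l) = (l + 1)*(l + 3)^2*(l + 4)*(l)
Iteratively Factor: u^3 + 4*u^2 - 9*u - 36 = (u + 3)*(u^2 + u - 12) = (u + 3)*(u + 4)*(u - 3)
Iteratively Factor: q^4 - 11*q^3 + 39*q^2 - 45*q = (q - 5)*(q^3 - 6*q^2 + 9*q) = q*(q - 5)*(q^2 - 6*q + 9) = q*(q - 5)*(q - 3)*(q - 3)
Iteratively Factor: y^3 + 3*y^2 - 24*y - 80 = (y - 5)*(y^2 + 8*y + 16) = (y - 5)*(y + 4)*(y + 4)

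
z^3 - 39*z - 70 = (z - 7)*(z + 2)*(z + 5)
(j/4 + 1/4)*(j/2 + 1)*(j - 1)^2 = j^4/8 + j^3/8 - 3*j^2/8 - j/8 + 1/4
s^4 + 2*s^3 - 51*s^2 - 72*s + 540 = (s - 6)*(s - 3)*(s + 5)*(s + 6)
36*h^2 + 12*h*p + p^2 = (6*h + p)^2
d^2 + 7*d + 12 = (d + 3)*(d + 4)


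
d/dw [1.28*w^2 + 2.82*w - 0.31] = 2.56*w + 2.82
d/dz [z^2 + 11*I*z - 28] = 2*z + 11*I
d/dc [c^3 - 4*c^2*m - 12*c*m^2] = 3*c^2 - 8*c*m - 12*m^2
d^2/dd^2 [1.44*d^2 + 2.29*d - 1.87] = 2.88000000000000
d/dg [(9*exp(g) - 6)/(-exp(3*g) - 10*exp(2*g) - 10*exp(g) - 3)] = (18*exp(3*g) + 72*exp(2*g) - 120*exp(g) - 87)*exp(g)/(exp(6*g) + 20*exp(5*g) + 120*exp(4*g) + 206*exp(3*g) + 160*exp(2*g) + 60*exp(g) + 9)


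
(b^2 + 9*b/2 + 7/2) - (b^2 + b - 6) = 7*b/2 + 19/2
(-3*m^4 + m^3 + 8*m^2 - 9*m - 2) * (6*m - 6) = -18*m^5 + 24*m^4 + 42*m^3 - 102*m^2 + 42*m + 12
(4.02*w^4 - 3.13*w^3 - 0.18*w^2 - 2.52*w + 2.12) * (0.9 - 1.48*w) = -5.9496*w^5 + 8.2504*w^4 - 2.5506*w^3 + 3.5676*w^2 - 5.4056*w + 1.908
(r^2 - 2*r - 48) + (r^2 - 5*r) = 2*r^2 - 7*r - 48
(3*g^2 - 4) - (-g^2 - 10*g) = 4*g^2 + 10*g - 4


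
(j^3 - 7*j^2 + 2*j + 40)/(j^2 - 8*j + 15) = (j^2 - 2*j - 8)/(j - 3)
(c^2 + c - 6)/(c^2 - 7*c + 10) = (c + 3)/(c - 5)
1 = 1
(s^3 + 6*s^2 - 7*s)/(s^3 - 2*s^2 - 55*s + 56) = s/(s - 8)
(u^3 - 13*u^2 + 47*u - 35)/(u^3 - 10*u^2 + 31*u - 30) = (u^2 - 8*u + 7)/(u^2 - 5*u + 6)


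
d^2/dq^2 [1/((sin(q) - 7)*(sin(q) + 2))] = (-4*sin(q)^4 + 15*sin(q)^3 - 75*sin(q)^2 + 40*sin(q) + 78)/((sin(q) - 7)^3*(sin(q) + 2)^3)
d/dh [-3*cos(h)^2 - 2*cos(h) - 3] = 2*(3*cos(h) + 1)*sin(h)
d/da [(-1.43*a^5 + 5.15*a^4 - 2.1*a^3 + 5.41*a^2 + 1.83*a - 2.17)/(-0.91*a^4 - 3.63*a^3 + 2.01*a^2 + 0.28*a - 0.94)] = (1.3013*a^8 + 10.3818*a^7 - 29.2284*a^6 + 28.9476*a^5 + 31.4602*a^4 - 15.153*a^3 - 19.8728*a^2 - 1.4474*a - 1.1126)/(0.8281*a^8 + 6.6066*a^7 + 9.5187*a^6 - 15.1022*a^5 + 3.7181*a^4 + 7.95*a^3 - 3.7004*a^2 - 0.5264*a + 0.8836)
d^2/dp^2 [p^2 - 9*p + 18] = 2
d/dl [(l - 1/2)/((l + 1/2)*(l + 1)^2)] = 2*(-4*l^2 + 2*l + 3)/(4*l^5 + 16*l^4 + 25*l^3 + 19*l^2 + 7*l + 1)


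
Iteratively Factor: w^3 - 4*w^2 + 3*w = (w)*(w^2 - 4*w + 3) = w*(w - 1)*(w - 3)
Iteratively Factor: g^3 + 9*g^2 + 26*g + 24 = (g + 4)*(g^2 + 5*g + 6) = (g + 3)*(g + 4)*(g + 2)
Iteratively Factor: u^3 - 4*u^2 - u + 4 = (u - 1)*(u^2 - 3*u - 4) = (u - 4)*(u - 1)*(u + 1)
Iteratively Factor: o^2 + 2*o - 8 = (o + 4)*(o - 2)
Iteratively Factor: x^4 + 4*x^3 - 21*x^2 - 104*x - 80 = (x - 5)*(x^3 + 9*x^2 + 24*x + 16) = (x - 5)*(x + 4)*(x^2 + 5*x + 4) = (x - 5)*(x + 4)^2*(x + 1)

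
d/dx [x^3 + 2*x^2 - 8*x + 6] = 3*x^2 + 4*x - 8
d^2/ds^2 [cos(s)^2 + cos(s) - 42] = -cos(s) - 2*cos(2*s)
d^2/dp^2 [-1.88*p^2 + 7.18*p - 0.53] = -3.76000000000000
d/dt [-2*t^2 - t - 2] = -4*t - 1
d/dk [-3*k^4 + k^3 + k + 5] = -12*k^3 + 3*k^2 + 1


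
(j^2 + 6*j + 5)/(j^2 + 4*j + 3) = (j + 5)/(j + 3)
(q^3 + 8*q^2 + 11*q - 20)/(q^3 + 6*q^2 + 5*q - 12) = (q + 5)/(q + 3)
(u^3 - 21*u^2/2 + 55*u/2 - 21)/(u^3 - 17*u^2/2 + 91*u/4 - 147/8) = 4*(u^2 - 9*u + 14)/(4*u^2 - 28*u + 49)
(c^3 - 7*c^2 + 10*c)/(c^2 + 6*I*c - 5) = c*(c^2 - 7*c + 10)/(c^2 + 6*I*c - 5)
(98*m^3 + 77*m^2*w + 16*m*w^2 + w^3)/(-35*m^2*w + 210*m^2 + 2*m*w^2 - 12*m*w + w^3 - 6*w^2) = (14*m^2 + 9*m*w + w^2)/(-5*m*w + 30*m + w^2 - 6*w)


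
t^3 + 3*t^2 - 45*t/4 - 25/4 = (t - 5/2)*(t + 1/2)*(t + 5)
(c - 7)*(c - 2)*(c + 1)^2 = c^4 - 7*c^3 - 3*c^2 + 19*c + 14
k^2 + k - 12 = (k - 3)*(k + 4)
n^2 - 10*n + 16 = (n - 8)*(n - 2)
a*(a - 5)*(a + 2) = a^3 - 3*a^2 - 10*a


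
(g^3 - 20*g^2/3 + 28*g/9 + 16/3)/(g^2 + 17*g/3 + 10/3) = (g^2 - 22*g/3 + 8)/(g + 5)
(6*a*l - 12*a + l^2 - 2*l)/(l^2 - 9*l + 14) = (6*a + l)/(l - 7)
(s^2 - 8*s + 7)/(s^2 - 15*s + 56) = (s - 1)/(s - 8)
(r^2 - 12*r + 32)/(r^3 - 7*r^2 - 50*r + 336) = (r - 4)/(r^2 + r - 42)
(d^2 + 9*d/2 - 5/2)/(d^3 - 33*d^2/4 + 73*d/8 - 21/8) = 4*(d + 5)/(4*d^2 - 31*d + 21)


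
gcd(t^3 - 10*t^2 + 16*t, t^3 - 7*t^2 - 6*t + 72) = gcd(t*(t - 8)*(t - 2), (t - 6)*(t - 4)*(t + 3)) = 1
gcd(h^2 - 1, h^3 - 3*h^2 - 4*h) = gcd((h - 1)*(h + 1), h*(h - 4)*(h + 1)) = h + 1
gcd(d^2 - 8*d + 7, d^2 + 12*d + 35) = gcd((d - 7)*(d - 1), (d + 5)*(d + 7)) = 1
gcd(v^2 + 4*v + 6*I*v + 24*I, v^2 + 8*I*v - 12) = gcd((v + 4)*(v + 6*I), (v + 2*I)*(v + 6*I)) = v + 6*I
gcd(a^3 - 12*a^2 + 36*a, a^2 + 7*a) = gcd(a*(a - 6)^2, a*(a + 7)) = a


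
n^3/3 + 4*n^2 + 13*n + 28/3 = (n/3 + 1/3)*(n + 4)*(n + 7)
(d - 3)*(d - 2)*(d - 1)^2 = d^4 - 7*d^3 + 17*d^2 - 17*d + 6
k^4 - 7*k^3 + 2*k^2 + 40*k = k*(k - 5)*(k - 4)*(k + 2)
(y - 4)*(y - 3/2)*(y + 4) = y^3 - 3*y^2/2 - 16*y + 24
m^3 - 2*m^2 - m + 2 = (m - 2)*(m - 1)*(m + 1)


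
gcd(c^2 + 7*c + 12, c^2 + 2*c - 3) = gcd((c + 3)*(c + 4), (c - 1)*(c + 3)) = c + 3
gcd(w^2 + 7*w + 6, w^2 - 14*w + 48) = 1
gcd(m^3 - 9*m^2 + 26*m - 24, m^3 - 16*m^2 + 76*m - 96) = m - 2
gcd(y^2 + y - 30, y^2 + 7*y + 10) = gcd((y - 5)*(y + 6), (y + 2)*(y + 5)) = 1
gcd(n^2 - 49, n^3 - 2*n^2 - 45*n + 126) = n + 7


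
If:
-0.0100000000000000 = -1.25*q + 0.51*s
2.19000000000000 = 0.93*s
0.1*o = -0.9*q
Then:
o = -8.72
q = 0.97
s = 2.35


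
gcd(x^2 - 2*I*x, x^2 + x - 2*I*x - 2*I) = x - 2*I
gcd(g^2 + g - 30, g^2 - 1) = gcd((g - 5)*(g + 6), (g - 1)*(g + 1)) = 1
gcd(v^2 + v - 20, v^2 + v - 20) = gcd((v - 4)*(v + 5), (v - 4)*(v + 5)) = v^2 + v - 20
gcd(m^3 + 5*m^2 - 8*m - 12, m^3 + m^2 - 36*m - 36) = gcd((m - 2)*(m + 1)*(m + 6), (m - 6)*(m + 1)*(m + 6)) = m^2 + 7*m + 6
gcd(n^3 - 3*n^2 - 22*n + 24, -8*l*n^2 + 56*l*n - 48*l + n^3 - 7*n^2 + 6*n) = n^2 - 7*n + 6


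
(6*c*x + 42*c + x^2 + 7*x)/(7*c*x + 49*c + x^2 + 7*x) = (6*c + x)/(7*c + x)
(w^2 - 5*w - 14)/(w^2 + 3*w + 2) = (w - 7)/(w + 1)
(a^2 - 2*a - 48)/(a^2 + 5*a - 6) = (a - 8)/(a - 1)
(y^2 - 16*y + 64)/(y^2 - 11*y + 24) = (y - 8)/(y - 3)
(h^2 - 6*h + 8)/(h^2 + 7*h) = (h^2 - 6*h + 8)/(h*(h + 7))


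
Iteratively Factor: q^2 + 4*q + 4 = (q + 2)*(q + 2)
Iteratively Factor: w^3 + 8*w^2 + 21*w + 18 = (w + 3)*(w^2 + 5*w + 6) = (w + 3)^2*(w + 2)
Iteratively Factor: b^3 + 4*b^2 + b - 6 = (b - 1)*(b^2 + 5*b + 6) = (b - 1)*(b + 3)*(b + 2)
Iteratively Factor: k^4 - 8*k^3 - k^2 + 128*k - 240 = (k - 4)*(k^3 - 4*k^2 - 17*k + 60) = (k - 5)*(k - 4)*(k^2 + k - 12) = (k - 5)*(k - 4)*(k - 3)*(k + 4)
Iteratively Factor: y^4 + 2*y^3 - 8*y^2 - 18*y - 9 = (y - 3)*(y^3 + 5*y^2 + 7*y + 3) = (y - 3)*(y + 1)*(y^2 + 4*y + 3) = (y - 3)*(y + 1)^2*(y + 3)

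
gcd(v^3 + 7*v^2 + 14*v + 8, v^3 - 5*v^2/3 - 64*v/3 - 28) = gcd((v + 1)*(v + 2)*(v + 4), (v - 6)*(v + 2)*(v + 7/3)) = v + 2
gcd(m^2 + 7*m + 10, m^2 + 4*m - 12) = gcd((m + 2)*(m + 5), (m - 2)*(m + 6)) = 1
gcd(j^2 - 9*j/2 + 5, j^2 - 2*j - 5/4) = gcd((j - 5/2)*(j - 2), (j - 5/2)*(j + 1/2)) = j - 5/2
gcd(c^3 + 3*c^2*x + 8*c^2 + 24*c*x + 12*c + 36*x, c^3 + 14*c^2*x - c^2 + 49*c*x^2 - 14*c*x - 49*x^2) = 1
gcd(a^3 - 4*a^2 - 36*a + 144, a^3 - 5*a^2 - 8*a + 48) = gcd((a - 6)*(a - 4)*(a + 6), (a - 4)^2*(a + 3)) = a - 4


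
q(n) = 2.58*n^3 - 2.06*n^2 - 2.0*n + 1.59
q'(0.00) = -2.00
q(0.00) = 1.59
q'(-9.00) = 662.02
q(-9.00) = -2028.09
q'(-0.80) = 6.25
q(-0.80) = 0.55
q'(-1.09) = 11.69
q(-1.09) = -2.02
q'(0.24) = -2.54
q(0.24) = 1.03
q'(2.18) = 25.80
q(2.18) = 14.17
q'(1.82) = 16.14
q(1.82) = 6.68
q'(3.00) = 55.30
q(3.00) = 46.71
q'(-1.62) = 24.99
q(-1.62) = -11.55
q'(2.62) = 40.34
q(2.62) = 28.61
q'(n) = 7.74*n^2 - 4.12*n - 2.0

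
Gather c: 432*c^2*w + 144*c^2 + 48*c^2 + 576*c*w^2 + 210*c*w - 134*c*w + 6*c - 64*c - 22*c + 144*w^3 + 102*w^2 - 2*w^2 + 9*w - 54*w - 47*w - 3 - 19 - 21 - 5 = c^2*(432*w + 192) + c*(576*w^2 + 76*w - 80) + 144*w^3 + 100*w^2 - 92*w - 48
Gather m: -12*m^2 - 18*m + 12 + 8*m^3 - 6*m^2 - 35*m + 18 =8*m^3 - 18*m^2 - 53*m + 30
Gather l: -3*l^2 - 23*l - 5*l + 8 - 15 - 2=-3*l^2 - 28*l - 9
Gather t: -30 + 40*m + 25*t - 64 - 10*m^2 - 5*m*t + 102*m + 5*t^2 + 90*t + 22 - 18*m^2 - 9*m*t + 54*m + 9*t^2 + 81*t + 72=-28*m^2 + 196*m + 14*t^2 + t*(196 - 14*m)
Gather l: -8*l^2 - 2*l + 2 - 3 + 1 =-8*l^2 - 2*l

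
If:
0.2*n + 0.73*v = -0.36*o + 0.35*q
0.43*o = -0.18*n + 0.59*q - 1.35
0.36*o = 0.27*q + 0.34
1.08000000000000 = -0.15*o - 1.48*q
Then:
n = -10.90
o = 0.37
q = -0.77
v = 2.44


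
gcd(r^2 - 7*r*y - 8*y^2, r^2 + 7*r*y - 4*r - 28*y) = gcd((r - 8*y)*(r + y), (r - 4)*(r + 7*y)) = 1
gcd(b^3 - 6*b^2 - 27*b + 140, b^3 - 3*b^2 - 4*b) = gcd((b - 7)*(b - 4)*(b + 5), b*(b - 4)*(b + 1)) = b - 4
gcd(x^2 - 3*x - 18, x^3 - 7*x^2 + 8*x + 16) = 1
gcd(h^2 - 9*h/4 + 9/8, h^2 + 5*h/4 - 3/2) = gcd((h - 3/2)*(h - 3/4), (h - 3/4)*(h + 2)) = h - 3/4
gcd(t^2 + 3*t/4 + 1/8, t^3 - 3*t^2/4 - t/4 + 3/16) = t + 1/2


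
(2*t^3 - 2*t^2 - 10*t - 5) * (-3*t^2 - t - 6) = -6*t^5 + 4*t^4 + 20*t^3 + 37*t^2 + 65*t + 30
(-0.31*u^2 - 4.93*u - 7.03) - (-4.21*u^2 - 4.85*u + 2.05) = 3.9*u^2 - 0.0800000000000001*u - 9.08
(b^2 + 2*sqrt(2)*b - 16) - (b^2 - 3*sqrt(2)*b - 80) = 5*sqrt(2)*b + 64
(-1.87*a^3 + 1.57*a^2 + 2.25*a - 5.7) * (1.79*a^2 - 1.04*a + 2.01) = -3.3473*a^5 + 4.7551*a^4 - 1.364*a^3 - 9.3873*a^2 + 10.4505*a - 11.457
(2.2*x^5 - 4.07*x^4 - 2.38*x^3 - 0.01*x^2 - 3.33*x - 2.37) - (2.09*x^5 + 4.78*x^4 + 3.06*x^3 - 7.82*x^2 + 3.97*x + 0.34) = 0.11*x^5 - 8.85*x^4 - 5.44*x^3 + 7.81*x^2 - 7.3*x - 2.71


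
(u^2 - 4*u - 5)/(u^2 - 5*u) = (u + 1)/u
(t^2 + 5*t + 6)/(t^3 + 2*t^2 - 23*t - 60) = (t + 2)/(t^2 - t - 20)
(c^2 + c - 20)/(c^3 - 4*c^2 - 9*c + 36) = (c + 5)/(c^2 - 9)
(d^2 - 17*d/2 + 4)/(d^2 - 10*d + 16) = (d - 1/2)/(d - 2)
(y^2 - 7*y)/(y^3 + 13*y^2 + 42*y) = (y - 7)/(y^2 + 13*y + 42)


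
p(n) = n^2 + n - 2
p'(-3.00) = -5.00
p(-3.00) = 4.00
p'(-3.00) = -5.00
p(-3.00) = 4.00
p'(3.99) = 8.98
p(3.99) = 17.91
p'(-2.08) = -3.16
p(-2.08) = 0.25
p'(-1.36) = -1.72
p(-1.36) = -1.51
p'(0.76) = 2.52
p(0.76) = -0.66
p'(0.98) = 2.96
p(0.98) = -0.06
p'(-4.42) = -7.84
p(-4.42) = 13.12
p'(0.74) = 2.48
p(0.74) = -0.71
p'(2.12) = 5.24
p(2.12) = 4.61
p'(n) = 2*n + 1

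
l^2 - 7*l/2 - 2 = (l - 4)*(l + 1/2)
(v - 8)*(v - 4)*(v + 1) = v^3 - 11*v^2 + 20*v + 32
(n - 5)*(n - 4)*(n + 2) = n^3 - 7*n^2 + 2*n + 40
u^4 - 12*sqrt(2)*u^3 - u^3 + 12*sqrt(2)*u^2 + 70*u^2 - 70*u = u*(u - 1)*(u - 7*sqrt(2))*(u - 5*sqrt(2))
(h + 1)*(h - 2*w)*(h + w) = h^3 - h^2*w + h^2 - 2*h*w^2 - h*w - 2*w^2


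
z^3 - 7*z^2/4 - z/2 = z*(z - 2)*(z + 1/4)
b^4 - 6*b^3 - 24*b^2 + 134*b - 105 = (b - 7)*(b - 3)*(b - 1)*(b + 5)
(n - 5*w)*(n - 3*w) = n^2 - 8*n*w + 15*w^2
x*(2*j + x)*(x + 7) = 2*j*x^2 + 14*j*x + x^3 + 7*x^2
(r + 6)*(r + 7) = r^2 + 13*r + 42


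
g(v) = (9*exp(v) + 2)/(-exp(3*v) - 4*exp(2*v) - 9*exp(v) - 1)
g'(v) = (9*exp(v) + 2)*(3*exp(3*v) + 8*exp(2*v) + 9*exp(v))/(-exp(3*v) - 4*exp(2*v) - 9*exp(v) - 1)^2 + 9*exp(v)/(-exp(3*v) - 4*exp(2*v) - 9*exp(v) - 1) = (18*exp(3*v) + 42*exp(2*v) + 16*exp(v) + 9)*exp(v)/(exp(6*v) + 8*exp(5*v) + 34*exp(4*v) + 74*exp(3*v) + 89*exp(2*v) + 18*exp(v) + 1)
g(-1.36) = -1.20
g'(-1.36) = 0.32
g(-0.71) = -0.99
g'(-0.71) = 0.34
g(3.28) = -0.01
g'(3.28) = 0.02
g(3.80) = -0.00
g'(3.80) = 0.01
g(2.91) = -0.02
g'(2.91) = 0.04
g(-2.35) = -1.51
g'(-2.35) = 0.29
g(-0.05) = -0.75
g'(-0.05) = 0.37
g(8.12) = -0.00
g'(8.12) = 0.00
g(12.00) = 0.00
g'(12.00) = 0.00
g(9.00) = 0.00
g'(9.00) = 0.00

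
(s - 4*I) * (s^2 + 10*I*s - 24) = s^3 + 6*I*s^2 + 16*s + 96*I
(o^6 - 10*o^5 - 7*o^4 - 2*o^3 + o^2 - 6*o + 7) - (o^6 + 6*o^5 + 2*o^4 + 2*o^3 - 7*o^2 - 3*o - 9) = -16*o^5 - 9*o^4 - 4*o^3 + 8*o^2 - 3*o + 16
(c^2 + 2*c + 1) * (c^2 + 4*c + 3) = c^4 + 6*c^3 + 12*c^2 + 10*c + 3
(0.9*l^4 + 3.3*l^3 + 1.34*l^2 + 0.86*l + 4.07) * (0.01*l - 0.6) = 0.009*l^5 - 0.507*l^4 - 1.9666*l^3 - 0.7954*l^2 - 0.4753*l - 2.442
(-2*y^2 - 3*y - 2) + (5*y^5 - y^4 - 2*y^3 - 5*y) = 5*y^5 - y^4 - 2*y^3 - 2*y^2 - 8*y - 2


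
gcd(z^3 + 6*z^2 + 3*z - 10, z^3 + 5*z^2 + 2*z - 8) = z^2 + z - 2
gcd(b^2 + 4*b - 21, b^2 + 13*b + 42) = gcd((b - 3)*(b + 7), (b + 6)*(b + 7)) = b + 7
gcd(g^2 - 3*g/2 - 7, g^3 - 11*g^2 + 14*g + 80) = g + 2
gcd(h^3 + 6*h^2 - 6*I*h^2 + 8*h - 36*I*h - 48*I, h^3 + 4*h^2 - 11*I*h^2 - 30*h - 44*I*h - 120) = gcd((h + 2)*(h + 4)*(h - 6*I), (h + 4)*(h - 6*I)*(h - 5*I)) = h^2 + h*(4 - 6*I) - 24*I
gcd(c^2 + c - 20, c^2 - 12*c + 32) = c - 4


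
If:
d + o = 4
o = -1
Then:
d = 5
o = -1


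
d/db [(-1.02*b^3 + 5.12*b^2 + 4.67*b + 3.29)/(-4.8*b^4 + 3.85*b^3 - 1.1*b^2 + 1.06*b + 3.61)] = (-4.896*b^6 + 49.152*b^5 + 48.658*b^4 + 25.0466*b^3 - 38.4819*b^2 + 44.2044*b + 13.3713)/(23.04*b^8 - 36.96*b^7 + 25.3825*b^6 - 18.646*b^5 - 25.284*b^4 + 25.465*b^3 - 6.8184*b^2 + 7.6532*b + 13.0321)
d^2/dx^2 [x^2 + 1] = 2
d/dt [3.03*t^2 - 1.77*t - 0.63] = 6.06*t - 1.77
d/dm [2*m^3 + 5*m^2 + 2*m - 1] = 6*m^2 + 10*m + 2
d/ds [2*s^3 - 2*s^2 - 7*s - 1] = 6*s^2 - 4*s - 7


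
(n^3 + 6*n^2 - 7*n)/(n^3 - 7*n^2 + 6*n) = (n + 7)/(n - 6)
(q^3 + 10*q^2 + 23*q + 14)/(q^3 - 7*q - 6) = (q + 7)/(q - 3)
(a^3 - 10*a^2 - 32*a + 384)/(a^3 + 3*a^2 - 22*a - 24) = (a^2 - 16*a + 64)/(a^2 - 3*a - 4)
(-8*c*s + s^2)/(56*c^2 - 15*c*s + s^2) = s/(-7*c + s)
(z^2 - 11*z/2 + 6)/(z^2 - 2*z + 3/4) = 2*(z - 4)/(2*z - 1)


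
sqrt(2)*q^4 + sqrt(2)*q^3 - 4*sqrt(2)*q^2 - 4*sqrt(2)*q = q*(q - 2)*(q + 2)*(sqrt(2)*q + sqrt(2))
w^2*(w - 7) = w^3 - 7*w^2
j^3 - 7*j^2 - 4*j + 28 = (j - 7)*(j - 2)*(j + 2)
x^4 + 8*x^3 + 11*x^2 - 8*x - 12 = (x - 1)*(x + 1)*(x + 2)*(x + 6)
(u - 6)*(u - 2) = u^2 - 8*u + 12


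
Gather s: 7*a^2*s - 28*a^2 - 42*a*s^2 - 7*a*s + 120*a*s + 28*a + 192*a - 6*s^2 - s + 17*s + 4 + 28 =-28*a^2 + 220*a + s^2*(-42*a - 6) + s*(7*a^2 + 113*a + 16) + 32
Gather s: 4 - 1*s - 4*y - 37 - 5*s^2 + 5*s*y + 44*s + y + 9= -5*s^2 + s*(5*y + 43) - 3*y - 24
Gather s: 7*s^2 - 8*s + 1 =7*s^2 - 8*s + 1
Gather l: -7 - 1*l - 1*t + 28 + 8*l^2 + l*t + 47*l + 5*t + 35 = 8*l^2 + l*(t + 46) + 4*t + 56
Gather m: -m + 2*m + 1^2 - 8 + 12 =m + 5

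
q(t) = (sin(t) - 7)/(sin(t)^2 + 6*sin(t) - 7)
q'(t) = (-2*sin(t)*cos(t) - 6*cos(t))*(sin(t) - 7)/(sin(t)^2 + 6*sin(t) - 7)^2 + cos(t)/(sin(t)^2 + 6*sin(t) - 7) = (14*sin(t) + cos(t)^2 + 34)*cos(t)/(sin(t)^2 + 6*sin(t) - 7)^2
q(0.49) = 1.65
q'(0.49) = 2.33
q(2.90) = 1.23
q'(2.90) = -1.23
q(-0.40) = 0.80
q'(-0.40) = 0.32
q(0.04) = 1.03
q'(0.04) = 0.78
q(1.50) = 299.62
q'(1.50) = 8454.52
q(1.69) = 105.91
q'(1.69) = -1771.13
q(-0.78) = 0.72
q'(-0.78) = 0.15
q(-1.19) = 0.68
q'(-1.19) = 0.06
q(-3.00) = 0.91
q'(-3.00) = -0.53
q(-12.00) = 1.85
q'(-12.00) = 2.92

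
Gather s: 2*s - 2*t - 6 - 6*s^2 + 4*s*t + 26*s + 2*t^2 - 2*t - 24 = -6*s^2 + s*(4*t + 28) + 2*t^2 - 4*t - 30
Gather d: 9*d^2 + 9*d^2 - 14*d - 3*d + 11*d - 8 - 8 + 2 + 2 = 18*d^2 - 6*d - 12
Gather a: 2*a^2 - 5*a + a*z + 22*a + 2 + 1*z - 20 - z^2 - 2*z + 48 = 2*a^2 + a*(z + 17) - z^2 - z + 30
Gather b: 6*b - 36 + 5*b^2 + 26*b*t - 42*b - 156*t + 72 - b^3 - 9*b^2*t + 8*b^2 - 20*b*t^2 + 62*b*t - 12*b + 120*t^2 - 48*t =-b^3 + b^2*(13 - 9*t) + b*(-20*t^2 + 88*t - 48) + 120*t^2 - 204*t + 36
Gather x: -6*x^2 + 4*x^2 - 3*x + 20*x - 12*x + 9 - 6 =-2*x^2 + 5*x + 3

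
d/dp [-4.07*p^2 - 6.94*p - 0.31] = -8.14*p - 6.94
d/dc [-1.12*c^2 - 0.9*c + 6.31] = -2.24*c - 0.9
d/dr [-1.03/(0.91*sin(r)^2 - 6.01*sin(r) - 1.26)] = (1.8746*sin(r) - 6.1903)*cos(r)/(-0.91*sin(r)^2 + 6.01*sin(r) + 1.26)^2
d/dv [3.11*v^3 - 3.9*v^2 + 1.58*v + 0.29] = 9.33*v^2 - 7.8*v + 1.58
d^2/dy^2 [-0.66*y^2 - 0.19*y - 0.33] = -1.32000000000000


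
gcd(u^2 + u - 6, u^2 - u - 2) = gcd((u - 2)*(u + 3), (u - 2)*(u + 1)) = u - 2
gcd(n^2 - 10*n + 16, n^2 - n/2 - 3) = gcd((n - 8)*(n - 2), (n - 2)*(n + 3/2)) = n - 2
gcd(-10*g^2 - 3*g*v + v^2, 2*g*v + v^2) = 2*g + v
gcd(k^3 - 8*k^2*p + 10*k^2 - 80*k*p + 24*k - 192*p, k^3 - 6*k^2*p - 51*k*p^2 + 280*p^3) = -k + 8*p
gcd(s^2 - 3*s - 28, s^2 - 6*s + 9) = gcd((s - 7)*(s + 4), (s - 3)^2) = 1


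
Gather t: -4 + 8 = 4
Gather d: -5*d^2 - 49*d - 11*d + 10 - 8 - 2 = -5*d^2 - 60*d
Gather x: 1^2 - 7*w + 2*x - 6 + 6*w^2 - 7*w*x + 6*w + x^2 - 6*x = 6*w^2 - w + x^2 + x*(-7*w - 4) - 5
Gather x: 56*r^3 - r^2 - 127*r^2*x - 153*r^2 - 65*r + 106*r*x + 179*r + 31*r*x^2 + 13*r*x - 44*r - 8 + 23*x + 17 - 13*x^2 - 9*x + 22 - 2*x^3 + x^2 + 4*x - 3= 56*r^3 - 154*r^2 + 70*r - 2*x^3 + x^2*(31*r - 12) + x*(-127*r^2 + 119*r + 18) + 28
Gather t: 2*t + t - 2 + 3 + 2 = 3*t + 3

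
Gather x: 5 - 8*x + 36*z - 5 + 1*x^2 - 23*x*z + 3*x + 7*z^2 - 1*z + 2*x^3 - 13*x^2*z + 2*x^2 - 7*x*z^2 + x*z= 2*x^3 + x^2*(3 - 13*z) + x*(-7*z^2 - 22*z - 5) + 7*z^2 + 35*z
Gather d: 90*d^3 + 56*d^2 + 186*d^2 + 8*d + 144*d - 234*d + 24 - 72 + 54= 90*d^3 + 242*d^2 - 82*d + 6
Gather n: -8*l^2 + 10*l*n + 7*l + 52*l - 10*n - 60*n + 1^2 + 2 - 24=-8*l^2 + 59*l + n*(10*l - 70) - 21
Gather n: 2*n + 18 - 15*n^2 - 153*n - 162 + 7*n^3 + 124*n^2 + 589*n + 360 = 7*n^3 + 109*n^2 + 438*n + 216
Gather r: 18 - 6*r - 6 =12 - 6*r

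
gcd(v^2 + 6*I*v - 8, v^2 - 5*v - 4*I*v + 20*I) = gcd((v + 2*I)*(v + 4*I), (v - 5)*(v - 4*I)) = 1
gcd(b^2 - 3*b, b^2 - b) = b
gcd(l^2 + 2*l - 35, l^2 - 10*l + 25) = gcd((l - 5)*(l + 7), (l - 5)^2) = l - 5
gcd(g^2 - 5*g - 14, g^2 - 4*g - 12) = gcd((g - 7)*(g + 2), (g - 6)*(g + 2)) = g + 2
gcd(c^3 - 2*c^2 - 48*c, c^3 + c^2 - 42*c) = c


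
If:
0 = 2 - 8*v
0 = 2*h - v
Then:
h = 1/8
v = 1/4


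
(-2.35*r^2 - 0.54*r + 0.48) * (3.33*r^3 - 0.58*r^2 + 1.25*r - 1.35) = -7.8255*r^5 - 0.4352*r^4 - 1.0259*r^3 + 2.2191*r^2 + 1.329*r - 0.648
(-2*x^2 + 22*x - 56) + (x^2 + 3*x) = -x^2 + 25*x - 56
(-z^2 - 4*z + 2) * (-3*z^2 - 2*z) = 3*z^4 + 14*z^3 + 2*z^2 - 4*z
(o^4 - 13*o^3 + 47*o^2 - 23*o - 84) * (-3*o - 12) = -3*o^5 + 27*o^4 + 15*o^3 - 495*o^2 + 528*o + 1008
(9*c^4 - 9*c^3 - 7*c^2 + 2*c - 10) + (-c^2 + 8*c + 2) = 9*c^4 - 9*c^3 - 8*c^2 + 10*c - 8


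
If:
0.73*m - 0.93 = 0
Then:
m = 1.27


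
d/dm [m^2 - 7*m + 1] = 2*m - 7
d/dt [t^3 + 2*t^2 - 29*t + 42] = 3*t^2 + 4*t - 29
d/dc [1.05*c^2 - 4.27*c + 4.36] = 2.1*c - 4.27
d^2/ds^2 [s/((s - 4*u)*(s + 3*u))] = 2*(s^3 + 36*s*u^2 - 12*u^3)/(s^6 - 3*s^5*u - 33*s^4*u^2 + 71*s^3*u^3 + 396*s^2*u^4 - 432*s*u^5 - 1728*u^6)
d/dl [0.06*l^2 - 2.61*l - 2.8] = 0.12*l - 2.61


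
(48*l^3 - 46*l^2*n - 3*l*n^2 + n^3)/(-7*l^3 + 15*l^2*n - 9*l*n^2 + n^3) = (-48*l^2 - 2*l*n + n^2)/(7*l^2 - 8*l*n + n^2)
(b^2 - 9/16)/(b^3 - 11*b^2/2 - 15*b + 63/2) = (16*b^2 - 9)/(8*(2*b^3 - 11*b^2 - 30*b + 63))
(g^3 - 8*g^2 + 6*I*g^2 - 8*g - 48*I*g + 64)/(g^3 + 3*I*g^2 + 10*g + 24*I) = (g - 8)/(g - 3*I)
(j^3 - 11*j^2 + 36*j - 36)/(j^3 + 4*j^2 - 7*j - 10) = (j^2 - 9*j + 18)/(j^2 + 6*j + 5)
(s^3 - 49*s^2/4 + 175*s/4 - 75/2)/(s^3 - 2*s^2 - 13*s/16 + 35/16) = 4*(s^2 - 11*s + 30)/(4*s^2 - 3*s - 7)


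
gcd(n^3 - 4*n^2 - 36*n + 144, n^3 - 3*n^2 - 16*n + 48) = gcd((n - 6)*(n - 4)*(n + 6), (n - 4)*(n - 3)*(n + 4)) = n - 4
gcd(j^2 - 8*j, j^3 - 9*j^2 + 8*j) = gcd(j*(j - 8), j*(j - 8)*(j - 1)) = j^2 - 8*j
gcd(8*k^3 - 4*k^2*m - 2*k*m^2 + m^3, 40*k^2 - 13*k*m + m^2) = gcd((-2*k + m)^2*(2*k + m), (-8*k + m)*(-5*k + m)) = 1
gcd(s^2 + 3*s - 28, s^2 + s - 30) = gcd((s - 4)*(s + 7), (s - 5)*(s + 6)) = 1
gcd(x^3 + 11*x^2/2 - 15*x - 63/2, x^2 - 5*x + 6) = x - 3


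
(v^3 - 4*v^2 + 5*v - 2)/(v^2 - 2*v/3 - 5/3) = 3*(-v^3 + 4*v^2 - 5*v + 2)/(-3*v^2 + 2*v + 5)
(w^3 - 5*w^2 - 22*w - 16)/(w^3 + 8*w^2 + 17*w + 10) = (w - 8)/(w + 5)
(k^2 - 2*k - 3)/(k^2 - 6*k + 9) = (k + 1)/(k - 3)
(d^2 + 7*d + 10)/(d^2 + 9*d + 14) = (d + 5)/(d + 7)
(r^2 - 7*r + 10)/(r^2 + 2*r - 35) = (r - 2)/(r + 7)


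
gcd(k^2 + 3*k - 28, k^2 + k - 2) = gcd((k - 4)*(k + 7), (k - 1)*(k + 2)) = 1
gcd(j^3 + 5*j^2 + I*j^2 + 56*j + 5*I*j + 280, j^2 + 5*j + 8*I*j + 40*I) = j^2 + j*(5 + 8*I) + 40*I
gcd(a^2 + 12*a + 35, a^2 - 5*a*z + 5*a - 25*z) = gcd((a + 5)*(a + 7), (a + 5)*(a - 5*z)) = a + 5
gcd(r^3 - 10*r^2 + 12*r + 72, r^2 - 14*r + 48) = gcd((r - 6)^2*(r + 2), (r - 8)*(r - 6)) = r - 6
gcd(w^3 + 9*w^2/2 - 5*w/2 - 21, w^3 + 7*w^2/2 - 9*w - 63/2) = w^2 + 13*w/2 + 21/2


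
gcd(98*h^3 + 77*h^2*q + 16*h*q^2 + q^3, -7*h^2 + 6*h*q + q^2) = 7*h + q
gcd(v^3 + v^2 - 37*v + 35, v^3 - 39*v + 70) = v^2 + 2*v - 35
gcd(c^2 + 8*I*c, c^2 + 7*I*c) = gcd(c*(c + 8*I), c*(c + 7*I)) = c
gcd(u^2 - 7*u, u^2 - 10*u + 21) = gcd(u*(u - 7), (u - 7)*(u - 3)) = u - 7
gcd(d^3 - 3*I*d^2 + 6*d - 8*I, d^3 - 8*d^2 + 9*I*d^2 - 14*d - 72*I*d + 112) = d + 2*I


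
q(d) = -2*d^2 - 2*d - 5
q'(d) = -4*d - 2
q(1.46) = -12.18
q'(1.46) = -7.84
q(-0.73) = -4.61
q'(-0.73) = 0.92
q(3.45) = -35.70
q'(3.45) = -15.80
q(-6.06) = -66.33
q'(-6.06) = 22.24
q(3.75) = -40.62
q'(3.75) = -17.00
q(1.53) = -12.74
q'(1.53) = -8.12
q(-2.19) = -10.21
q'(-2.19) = 6.76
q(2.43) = -21.67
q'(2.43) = -11.72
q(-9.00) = -149.00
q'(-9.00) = 34.00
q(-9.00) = -149.00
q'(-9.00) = 34.00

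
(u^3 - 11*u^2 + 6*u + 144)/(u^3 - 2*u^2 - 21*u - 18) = (u - 8)/(u + 1)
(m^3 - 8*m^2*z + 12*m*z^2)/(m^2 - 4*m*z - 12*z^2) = m*(m - 2*z)/(m + 2*z)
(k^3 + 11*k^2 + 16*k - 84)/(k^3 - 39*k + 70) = (k + 6)/(k - 5)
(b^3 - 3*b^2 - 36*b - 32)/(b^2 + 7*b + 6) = (b^2 - 4*b - 32)/(b + 6)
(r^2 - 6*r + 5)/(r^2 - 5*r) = (r - 1)/r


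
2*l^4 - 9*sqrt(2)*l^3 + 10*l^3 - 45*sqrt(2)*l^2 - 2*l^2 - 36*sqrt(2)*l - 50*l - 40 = (l + 4)*(l - 5*sqrt(2))*(sqrt(2)*l + 1)*(sqrt(2)*l + sqrt(2))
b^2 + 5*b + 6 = (b + 2)*(b + 3)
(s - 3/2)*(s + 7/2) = s^2 + 2*s - 21/4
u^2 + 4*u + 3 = (u + 1)*(u + 3)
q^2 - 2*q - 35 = (q - 7)*(q + 5)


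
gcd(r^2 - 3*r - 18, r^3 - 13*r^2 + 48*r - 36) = r - 6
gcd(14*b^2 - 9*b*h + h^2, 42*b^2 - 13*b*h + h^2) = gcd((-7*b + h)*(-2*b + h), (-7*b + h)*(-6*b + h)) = 7*b - h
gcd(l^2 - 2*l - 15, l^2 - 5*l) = l - 5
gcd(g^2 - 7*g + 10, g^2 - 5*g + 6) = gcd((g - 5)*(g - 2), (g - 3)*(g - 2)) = g - 2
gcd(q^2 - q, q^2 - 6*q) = q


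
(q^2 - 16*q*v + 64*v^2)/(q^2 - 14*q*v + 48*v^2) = (q - 8*v)/(q - 6*v)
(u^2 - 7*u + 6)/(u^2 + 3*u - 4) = (u - 6)/(u + 4)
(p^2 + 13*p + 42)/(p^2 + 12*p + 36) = (p + 7)/(p + 6)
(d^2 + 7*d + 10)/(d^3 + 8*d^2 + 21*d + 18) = (d + 5)/(d^2 + 6*d + 9)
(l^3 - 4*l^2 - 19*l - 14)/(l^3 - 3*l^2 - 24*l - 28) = (l + 1)/(l + 2)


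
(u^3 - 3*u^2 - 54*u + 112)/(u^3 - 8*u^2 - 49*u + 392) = (u - 2)/(u - 7)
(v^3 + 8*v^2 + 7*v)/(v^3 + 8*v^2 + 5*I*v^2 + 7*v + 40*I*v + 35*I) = v/(v + 5*I)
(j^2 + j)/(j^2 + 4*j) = (j + 1)/(j + 4)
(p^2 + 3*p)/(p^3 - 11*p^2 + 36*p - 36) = p*(p + 3)/(p^3 - 11*p^2 + 36*p - 36)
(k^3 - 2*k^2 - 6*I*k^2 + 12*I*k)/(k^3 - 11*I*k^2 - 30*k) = (k - 2)/(k - 5*I)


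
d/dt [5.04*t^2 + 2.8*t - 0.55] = 10.08*t + 2.8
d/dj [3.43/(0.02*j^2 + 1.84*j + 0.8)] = (-0.1372*j - 6.3112)/(0.02*j^2 + 1.84*j + 0.8)^2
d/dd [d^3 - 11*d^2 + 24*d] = 3*d^2 - 22*d + 24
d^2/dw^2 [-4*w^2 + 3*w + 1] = -8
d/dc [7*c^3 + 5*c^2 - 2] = c*(21*c + 10)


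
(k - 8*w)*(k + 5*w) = k^2 - 3*k*w - 40*w^2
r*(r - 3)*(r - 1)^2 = r^4 - 5*r^3 + 7*r^2 - 3*r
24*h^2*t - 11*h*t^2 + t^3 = t*(-8*h + t)*(-3*h + t)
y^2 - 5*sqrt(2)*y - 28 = (y - 7*sqrt(2))*(y + 2*sqrt(2))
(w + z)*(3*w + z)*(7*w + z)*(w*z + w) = 21*w^4*z + 21*w^4 + 31*w^3*z^2 + 31*w^3*z + 11*w^2*z^3 + 11*w^2*z^2 + w*z^4 + w*z^3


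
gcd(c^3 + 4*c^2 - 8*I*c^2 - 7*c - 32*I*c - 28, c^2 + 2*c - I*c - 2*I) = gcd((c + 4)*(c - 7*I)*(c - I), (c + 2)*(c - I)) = c - I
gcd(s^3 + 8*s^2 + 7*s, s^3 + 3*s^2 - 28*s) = s^2 + 7*s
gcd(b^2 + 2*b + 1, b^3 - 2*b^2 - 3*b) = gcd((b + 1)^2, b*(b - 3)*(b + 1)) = b + 1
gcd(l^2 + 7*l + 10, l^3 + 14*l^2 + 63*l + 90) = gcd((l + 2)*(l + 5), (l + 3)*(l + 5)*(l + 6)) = l + 5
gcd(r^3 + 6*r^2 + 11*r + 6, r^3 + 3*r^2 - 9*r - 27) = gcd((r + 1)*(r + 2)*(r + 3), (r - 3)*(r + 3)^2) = r + 3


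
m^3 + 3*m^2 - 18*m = m*(m - 3)*(m + 6)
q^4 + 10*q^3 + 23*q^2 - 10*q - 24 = (q - 1)*(q + 1)*(q + 4)*(q + 6)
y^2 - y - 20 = (y - 5)*(y + 4)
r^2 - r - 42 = (r - 7)*(r + 6)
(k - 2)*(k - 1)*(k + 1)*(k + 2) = k^4 - 5*k^2 + 4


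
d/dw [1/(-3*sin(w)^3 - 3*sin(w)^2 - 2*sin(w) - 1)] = (9*sin(w)^2 + 6*sin(w) + 2)*cos(w)/(3*sin(w)^3 + 3*sin(w)^2 + 2*sin(w) + 1)^2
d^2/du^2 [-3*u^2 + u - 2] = -6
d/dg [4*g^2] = 8*g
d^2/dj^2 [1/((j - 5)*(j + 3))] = 2*((j - 5)^2 + (j - 5)*(j + 3) + (j + 3)^2)/((j - 5)^3*(j + 3)^3)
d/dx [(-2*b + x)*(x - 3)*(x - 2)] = -4*b*x + 10*b + 3*x^2 - 10*x + 6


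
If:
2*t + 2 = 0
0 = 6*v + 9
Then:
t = -1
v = -3/2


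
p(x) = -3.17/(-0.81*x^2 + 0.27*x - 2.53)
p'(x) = -3.17*(1.62*x - 0.27)/(-0.81*x^2 + 0.27*x - 2.53)^2 = (0.8559 - 5.1354*x)/(0.81*x^2 - 0.27*x + 2.53)^2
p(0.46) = 1.23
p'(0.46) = -0.23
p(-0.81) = 0.97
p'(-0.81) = 0.47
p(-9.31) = 0.04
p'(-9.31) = 0.01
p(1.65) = 0.74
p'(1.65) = -0.41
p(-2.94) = 0.31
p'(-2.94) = 0.15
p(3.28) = 0.31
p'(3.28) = -0.15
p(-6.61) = 0.08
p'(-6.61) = 0.02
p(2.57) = 0.44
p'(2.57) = -0.24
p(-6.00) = 0.10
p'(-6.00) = 0.03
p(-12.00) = 0.03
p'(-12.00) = 0.00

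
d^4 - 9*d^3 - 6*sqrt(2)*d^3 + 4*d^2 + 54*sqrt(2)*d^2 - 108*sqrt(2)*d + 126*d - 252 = (d - 6)*(d - 3)*(d - 7*sqrt(2))*(d + sqrt(2))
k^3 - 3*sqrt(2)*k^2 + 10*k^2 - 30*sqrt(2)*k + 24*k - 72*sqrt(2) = (k + 4)*(k + 6)*(k - 3*sqrt(2))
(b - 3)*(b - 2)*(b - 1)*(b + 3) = b^4 - 3*b^3 - 7*b^2 + 27*b - 18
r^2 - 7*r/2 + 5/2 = (r - 5/2)*(r - 1)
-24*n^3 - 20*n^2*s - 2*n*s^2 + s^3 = (-6*n + s)*(2*n + s)^2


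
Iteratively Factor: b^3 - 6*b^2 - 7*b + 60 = (b - 4)*(b^2 - 2*b - 15) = (b - 4)*(b + 3)*(b - 5)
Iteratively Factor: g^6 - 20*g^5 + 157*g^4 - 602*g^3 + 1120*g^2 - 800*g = (g - 4)*(g^5 - 16*g^4 + 93*g^3 - 230*g^2 + 200*g) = (g - 4)*(g - 2)*(g^4 - 14*g^3 + 65*g^2 - 100*g) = g*(g - 4)*(g - 2)*(g^3 - 14*g^2 + 65*g - 100) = g*(g - 4)^2*(g - 2)*(g^2 - 10*g + 25) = g*(g - 5)*(g - 4)^2*(g - 2)*(g - 5)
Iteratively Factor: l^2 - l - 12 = (l + 3)*(l - 4)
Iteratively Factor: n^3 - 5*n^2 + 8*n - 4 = (n - 2)*(n^2 - 3*n + 2) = (n - 2)^2*(n - 1)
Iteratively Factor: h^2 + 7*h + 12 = (h + 4)*(h + 3)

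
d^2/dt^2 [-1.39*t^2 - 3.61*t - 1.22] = -2.78000000000000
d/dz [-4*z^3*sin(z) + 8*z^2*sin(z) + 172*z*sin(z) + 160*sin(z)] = -4*z^3*cos(z) - 12*z^2*sin(z) + 8*z^2*cos(z) + 16*z*sin(z) + 172*z*cos(z) + 172*sin(z) + 160*cos(z)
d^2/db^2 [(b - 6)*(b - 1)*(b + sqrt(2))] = 6*b - 14 + 2*sqrt(2)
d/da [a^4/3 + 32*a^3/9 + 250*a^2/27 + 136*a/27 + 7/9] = 4*a^3/3 + 32*a^2/3 + 500*a/27 + 136/27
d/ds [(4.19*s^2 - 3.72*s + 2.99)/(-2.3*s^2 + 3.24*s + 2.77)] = (5.0196*s^2 + 36.9666*s - 19.992)/(5.29*s^4 - 14.904*s^3 - 2.2444*s^2 + 17.9496*s + 7.6729)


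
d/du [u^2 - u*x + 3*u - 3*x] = 2*u - x + 3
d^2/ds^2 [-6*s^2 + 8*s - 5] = -12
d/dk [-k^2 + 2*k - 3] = 2 - 2*k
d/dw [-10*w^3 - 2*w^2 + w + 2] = -30*w^2 - 4*w + 1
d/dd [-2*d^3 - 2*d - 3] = -6*d^2 - 2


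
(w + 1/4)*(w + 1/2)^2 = w^3 + 5*w^2/4 + w/2 + 1/16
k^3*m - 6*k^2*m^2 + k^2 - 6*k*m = k*(k - 6*m)*(k*m + 1)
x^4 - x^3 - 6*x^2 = x^2*(x - 3)*(x + 2)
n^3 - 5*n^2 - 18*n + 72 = (n - 6)*(n - 3)*(n + 4)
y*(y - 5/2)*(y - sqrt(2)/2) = y^3 - 5*y^2/2 - sqrt(2)*y^2/2 + 5*sqrt(2)*y/4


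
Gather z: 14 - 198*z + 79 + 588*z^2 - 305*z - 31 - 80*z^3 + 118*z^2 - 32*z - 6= -80*z^3 + 706*z^2 - 535*z + 56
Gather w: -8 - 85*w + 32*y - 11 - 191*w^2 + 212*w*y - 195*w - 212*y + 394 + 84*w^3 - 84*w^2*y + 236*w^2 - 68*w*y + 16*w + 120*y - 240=84*w^3 + w^2*(45 - 84*y) + w*(144*y - 264) - 60*y + 135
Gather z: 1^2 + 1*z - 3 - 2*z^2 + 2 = -2*z^2 + z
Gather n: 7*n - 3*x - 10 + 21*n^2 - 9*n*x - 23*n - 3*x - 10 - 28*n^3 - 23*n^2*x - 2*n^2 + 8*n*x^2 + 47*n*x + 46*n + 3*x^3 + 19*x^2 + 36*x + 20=-28*n^3 + n^2*(19 - 23*x) + n*(8*x^2 + 38*x + 30) + 3*x^3 + 19*x^2 + 30*x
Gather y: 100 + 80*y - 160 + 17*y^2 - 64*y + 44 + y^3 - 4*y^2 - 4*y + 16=y^3 + 13*y^2 + 12*y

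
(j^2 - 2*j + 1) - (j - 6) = j^2 - 3*j + 7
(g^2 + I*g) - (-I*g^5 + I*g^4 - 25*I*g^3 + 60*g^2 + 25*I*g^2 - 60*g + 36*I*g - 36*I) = I*g^5 - I*g^4 + 25*I*g^3 - 59*g^2 - 25*I*g^2 + 60*g - 35*I*g + 36*I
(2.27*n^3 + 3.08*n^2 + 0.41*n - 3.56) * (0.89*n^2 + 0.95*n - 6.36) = 2.0203*n^5 + 4.8977*n^4 - 11.1463*n^3 - 22.3677*n^2 - 5.9896*n + 22.6416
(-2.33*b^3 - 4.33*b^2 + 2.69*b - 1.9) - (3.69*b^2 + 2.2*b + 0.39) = -2.33*b^3 - 8.02*b^2 + 0.49*b - 2.29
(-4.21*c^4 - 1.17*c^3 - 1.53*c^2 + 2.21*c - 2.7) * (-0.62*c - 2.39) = 2.6102*c^5 + 10.7873*c^4 + 3.7449*c^3 + 2.2865*c^2 - 3.6079*c + 6.453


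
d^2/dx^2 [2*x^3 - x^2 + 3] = 12*x - 2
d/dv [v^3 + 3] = 3*v^2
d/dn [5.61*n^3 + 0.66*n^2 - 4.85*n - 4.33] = 16.83*n^2 + 1.32*n - 4.85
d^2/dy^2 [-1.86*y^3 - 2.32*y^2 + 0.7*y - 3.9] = -11.16*y - 4.64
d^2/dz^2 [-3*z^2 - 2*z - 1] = -6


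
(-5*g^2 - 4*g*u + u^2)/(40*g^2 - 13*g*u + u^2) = (g + u)/(-8*g + u)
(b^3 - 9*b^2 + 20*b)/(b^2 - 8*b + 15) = b*(b - 4)/(b - 3)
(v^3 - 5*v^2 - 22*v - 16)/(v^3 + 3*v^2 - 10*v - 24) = (v^2 - 7*v - 8)/(v^2 + v - 12)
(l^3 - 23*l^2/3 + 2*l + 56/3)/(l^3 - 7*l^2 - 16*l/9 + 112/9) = 3*(l - 2)/(3*l - 4)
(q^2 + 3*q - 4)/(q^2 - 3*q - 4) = (-q^2 - 3*q + 4)/(-q^2 + 3*q + 4)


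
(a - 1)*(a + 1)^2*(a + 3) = a^4 + 4*a^3 + 2*a^2 - 4*a - 3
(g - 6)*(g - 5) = g^2 - 11*g + 30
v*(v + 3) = v^2 + 3*v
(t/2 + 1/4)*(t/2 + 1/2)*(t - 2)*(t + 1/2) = t^4/4 - 11*t^2/16 - 9*t/16 - 1/8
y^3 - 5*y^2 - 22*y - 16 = (y - 8)*(y + 1)*(y + 2)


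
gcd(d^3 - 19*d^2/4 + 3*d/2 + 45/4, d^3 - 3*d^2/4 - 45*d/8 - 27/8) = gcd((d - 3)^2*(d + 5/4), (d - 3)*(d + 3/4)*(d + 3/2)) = d - 3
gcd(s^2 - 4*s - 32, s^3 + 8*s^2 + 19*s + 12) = s + 4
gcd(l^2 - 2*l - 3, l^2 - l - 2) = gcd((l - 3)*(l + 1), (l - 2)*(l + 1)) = l + 1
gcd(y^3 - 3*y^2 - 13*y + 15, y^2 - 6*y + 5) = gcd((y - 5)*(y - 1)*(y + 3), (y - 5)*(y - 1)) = y^2 - 6*y + 5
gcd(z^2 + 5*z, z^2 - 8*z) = z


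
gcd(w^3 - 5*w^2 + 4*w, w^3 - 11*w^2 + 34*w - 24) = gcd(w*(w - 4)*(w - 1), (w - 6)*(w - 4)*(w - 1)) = w^2 - 5*w + 4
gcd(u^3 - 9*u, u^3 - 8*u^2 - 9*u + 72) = u^2 - 9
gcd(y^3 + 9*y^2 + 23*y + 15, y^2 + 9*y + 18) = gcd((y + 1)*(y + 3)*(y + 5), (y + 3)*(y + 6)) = y + 3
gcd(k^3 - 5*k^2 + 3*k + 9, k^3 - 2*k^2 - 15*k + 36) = k^2 - 6*k + 9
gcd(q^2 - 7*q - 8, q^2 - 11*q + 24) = q - 8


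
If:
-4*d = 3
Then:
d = -3/4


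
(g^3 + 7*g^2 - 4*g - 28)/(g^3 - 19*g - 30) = (g^2 + 5*g - 14)/(g^2 - 2*g - 15)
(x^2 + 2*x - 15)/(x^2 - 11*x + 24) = (x + 5)/(x - 8)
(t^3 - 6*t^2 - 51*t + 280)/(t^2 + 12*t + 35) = (t^2 - 13*t + 40)/(t + 5)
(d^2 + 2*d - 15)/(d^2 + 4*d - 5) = (d - 3)/(d - 1)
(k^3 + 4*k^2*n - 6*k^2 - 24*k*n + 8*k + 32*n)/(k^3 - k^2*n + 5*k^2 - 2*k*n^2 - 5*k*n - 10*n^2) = (-k^3 - 4*k^2*n + 6*k^2 + 24*k*n - 8*k - 32*n)/(-k^3 + k^2*n - 5*k^2 + 2*k*n^2 + 5*k*n + 10*n^2)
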